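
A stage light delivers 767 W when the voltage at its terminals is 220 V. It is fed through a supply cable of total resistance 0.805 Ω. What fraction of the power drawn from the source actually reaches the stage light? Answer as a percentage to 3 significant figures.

98.7 %

I = P / V = 767 / 220 = 3.486 A through the supply cable.
P_line = I² R_line = (3.486)² × 0.805 = 9.785 W
P_source = P_load + P_line = 767.0 + 9.785 = 776.8 W
η = P_load / P_source = 767.0 / 776.8 = 0.9874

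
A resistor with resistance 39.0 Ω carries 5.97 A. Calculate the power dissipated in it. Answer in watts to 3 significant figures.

With I and R stated, P = I²R applies in one step.
P = (5.970 A)² × 39.0 Ω = 1390 W

1390 W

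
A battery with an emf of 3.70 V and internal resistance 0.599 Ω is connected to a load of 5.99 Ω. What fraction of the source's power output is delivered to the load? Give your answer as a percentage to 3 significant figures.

90.9 %

Efficiency is P_load / P_total. With a series r and R sharing the same I, P = I²R for each, so η = R/(R+r).
η = R / (R + r) = 5.99 / (5.99 + 0.599) = 0.9091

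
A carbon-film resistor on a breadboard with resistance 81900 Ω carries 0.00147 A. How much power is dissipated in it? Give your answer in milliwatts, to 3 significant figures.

177 mW

With I and R stated, P = I²R applies in one step.
P = (0.001470 A)² × 81900 Ω = 0.1770 W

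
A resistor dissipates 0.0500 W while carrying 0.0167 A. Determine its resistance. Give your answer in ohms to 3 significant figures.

179 Ω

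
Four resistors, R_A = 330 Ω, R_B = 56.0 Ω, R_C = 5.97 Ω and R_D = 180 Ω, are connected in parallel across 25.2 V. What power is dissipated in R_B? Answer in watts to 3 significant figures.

11.3 W

R_B sits directly across the source, so P = V²/R with V = 25.2 V.
P_R_B = V² / R_B = (25.2)² / 56.0 Ω = 11.34 W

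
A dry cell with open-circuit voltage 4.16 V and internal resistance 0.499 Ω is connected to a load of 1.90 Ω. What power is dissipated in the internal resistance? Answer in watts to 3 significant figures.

The internal resistance carries the same current as the load; P_int = I²r.
I = ε / (r + R) = 4.16 / (0.499 + 1.90) = 1.734 A
P_int = I² r = (1.734)² × 0.499 = 1.500 W

1.50 W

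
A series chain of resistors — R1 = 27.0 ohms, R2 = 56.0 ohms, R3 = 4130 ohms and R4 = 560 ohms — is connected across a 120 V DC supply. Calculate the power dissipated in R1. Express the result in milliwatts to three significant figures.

17.1 mW

Series elements share the same current, so find I first, then use P = I²R.
R_total = 27.0 + 56.0 + 4130 + 560 = 4773 Ω
I = V / R_total = 120 / 4773 = 0.02514 A
P_R1 = I² × R1 = (0.02514)² × 27.0 = 0.01707 W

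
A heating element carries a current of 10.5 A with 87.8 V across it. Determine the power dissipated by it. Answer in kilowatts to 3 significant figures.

0.922 kW

Since both terminal voltage and current are stated, P = V I gives the power in one step.
P = 87.8 V × 10.50 A = 921.9 W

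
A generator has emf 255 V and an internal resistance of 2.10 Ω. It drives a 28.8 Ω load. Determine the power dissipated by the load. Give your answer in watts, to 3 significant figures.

1960 W

Load and internal resistance form a series loop — compute the loop current, then the load power via I²R.
I = ε / (r + R) = 255 / (2.10 + 28.8) = 8.252 A
P_load = I² R = (8.252)² × 28.8 = 1961 W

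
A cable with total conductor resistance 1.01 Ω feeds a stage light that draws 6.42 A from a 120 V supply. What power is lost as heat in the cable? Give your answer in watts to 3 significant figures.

The cable and load are in series, so the same current flows in both; the loss is I²R_line.
The cable carries the full 6.42 A.
P_line = I² R_line = (6.420)² × 1.01 = 41.63 W

41.6 W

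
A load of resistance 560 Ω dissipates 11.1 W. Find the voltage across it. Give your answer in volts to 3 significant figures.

The two known quantities fix the third via V = √(P R).
V = √(11.1 × 560) = 78.84 V

78.8 V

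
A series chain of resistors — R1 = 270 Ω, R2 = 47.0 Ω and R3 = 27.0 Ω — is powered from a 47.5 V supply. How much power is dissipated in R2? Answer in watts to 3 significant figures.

Every series element carries the same I. Get I from the total resistance, then P = I² × R2.
R_total = 270 + 47.0 + 27.0 = 344.0 Ω
I = V / R_total = 47.5 / 344.0 = 0.1381 A
P_R2 = I² × R2 = (0.1381)² × 47.0 = 0.8961 W

0.896 W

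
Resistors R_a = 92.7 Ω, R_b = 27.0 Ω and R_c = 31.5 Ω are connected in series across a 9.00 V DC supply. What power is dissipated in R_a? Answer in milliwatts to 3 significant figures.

The current is common to all series resistors; compute it, then apply P = I²R for the target.
R_total = 92.7 + 27.0 + 31.5 = 151.2 Ω
I = V / R_total = 9.00 / 151.2 = 0.05952 A
P_R_a = I² × R_a = (0.05952)² × 92.7 = 0.3284 W

328 mW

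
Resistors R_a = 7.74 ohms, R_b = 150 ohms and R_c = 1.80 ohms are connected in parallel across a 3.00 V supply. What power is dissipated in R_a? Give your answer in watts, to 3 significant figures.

1.16 W

Parallel branches share the same voltage; P = V²/R gives the branch power in one step.
P_R_a = V² / R_a = (3.00)² / 7.74 Ω = 1.163 W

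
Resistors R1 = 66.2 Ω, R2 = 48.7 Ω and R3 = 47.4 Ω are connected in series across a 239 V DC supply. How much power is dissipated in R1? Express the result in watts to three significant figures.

144 W

Since the resistors are in series they all carry the loop current I = V/R_total; the power in any one is I²R.
R_total = 66.2 + 48.7 + 47.4 = 162.3 Ω
I = V / R_total = 239 / 162.3 = 1.473 A
P_R1 = I² × R1 = (1.473)² × 66.2 = 143.6 W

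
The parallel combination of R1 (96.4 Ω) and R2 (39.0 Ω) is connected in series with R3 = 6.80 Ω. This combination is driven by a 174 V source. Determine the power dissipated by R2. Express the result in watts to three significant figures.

Combine R1 and R2 into their parallel equivalent first, reducing the network to two series resistors.
R_p = (96.4×39.0)/(96.4+39.0) = 27.77 Ω
R_total = R_p + 6.80 = 27.77 + 6.80 = 34.57 Ω
I = V / R_total = 174 / 34.57 = 5.034 A
Voltage across the parallel pair: V_p = I × R_p = 5.034 × 27.77 = 139.8 V
R2 sits across V_p; its power is V_p²/R.
P_R2 = (139.8)² / 39.0 = 500.9 W

501 W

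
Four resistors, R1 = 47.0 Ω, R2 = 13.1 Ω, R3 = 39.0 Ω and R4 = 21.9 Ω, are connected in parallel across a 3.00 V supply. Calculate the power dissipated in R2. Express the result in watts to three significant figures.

0.687 W

Every branch has 3.00 V across it, so for R2 the power is simply V²/R.
P_R2 = V² / R2 = (3.00)² / 13.1 Ω = 0.6870 W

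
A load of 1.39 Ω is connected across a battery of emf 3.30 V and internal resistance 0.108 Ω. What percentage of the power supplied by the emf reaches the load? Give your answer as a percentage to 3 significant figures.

92.8 %

Efficiency is P_load / P_total. With a series r and R sharing the same I, P = I²R for each, so η = R/(R+r).
η = R / (R + r) = 1.39 / (1.39 + 0.108) = 0.9279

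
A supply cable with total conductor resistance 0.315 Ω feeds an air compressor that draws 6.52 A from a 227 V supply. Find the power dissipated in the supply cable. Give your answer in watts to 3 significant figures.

The supply cable and load are in series, so the same current flows in both; the loss is I²R_line.
The supply cable carries the full 6.52 A.
P_line = I² R_line = (6.520)² × 0.315 = 13.39 W

13.4 W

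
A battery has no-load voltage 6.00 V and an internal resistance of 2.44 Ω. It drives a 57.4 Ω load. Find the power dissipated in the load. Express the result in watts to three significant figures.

With r and R in series, I = ε/(r+R); the load dissipates I²R.
I = ε / (r + R) = 6.00 / (2.44 + 57.4) = 0.1003 A
P_load = I² R = (0.1003)² × 57.4 = 0.5771 W

0.577 W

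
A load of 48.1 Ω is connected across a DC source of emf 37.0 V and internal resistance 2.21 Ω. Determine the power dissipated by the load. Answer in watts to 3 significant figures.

26.0 W

Load and internal resistance form a series loop — compute the loop current, then the load power via I²R.
I = ε / (r + R) = 37.0 / (2.21 + 48.1) = 0.7354 A
P_load = I² R = (0.7354)² × 48.1 = 26.02 W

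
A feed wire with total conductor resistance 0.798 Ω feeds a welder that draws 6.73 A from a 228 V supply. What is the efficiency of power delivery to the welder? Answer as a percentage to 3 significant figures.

The feed wire carries the full 6.73 A.
P_line = I² R_line = (6.730)² × 0.798 = 36.14 W
P_source = V I = 228 × 6.730 = 1534 W; P_load = 1498 W
η = P_load / P_source = 1498 / 1534 = 0.9764

97.6 %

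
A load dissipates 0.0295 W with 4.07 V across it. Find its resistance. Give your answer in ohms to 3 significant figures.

The two known quantities fix the third via R = V² / P.
R = (4.07)² / 0.0295 = 561.5 Ω

562 Ω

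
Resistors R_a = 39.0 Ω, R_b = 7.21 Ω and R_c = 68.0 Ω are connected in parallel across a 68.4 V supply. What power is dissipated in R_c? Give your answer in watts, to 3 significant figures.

Each parallel branch sees the full supply voltage, so P = V²/R applies directly to the target branch.
P_R_c = V² / R_c = (68.4)² / 68.0 Ω = 68.80 W

68.8 W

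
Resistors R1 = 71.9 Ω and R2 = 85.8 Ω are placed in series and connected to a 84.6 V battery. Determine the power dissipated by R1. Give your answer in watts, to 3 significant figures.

Every series element carries the same I. Get I from the total resistance, then P = I² × R1.
R_total = 71.9 + 85.8 = 157.7 Ω
I = V / R_total = 84.6 / 157.7 = 0.5365 A
P_R1 = I² × R1 = (0.5365)² × 71.9 = 20.69 W

20.7 W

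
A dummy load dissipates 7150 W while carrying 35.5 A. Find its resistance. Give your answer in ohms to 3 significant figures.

5.67 Ω

The two known quantities fix the third via R = P / I².
R = 7150 / (35.50)² = 5.673 Ω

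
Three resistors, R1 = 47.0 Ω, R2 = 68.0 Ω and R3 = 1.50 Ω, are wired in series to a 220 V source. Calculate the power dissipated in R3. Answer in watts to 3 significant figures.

Since the resistors are in series they all carry the loop current I = V/R_total; the power in any one is I²R.
R_total = 47.0 + 68.0 + 1.50 = 116.5 Ω
I = V / R_total = 220 / 116.5 = 1.888 A
P_R3 = I² × R3 = (1.888)² × 1.50 = 5.349 W

5.35 W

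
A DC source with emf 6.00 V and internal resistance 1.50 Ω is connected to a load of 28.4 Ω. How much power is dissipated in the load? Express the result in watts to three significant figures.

Find the circuit current first, then P = I²R for the load (series elements share I).
I = ε / (r + R) = 6.00 / (1.50 + 28.4) = 0.2007 A
P_load = I² R = (0.2007)² × 28.4 = 1.144 W

1.14 W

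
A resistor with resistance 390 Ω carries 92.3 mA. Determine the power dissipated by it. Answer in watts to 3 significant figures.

3.32 W

The current through and the resistance of the element are both given; use P = I²R.
P = (0.09230 A)² × 390 Ω = 3.323 W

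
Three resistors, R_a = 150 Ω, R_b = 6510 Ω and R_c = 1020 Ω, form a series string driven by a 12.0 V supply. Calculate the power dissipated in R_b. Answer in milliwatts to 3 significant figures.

In a series string the same current flows through every resistor — find that current, then P = I²R for the one we want.
R_total = 150 + 6510 + 1020 = 7680 Ω
I = V / R_total = 12.0 / 7680 = 0.001563 A
P_R_b = I² × R_b = (0.001563)² × 6510 = 0.01589 W

15.9 mW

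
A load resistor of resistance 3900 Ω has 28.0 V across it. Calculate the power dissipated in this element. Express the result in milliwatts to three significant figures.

Voltage and resistance are given, so P = V²/R is the one-step route.
P = (28.0 V)² / 3900 Ω = 0.2010 W

201 mW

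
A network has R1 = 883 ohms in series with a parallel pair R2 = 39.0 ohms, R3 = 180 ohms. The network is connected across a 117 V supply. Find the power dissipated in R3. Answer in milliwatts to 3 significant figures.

93.3 mW

First combine the parallel branches into one equivalent R_p, then R1 + R_p is a series pair.
R_p = (39.0×180)/(39.0+180) = 32.05 Ω
R_total = 883 + 32.05 = 915.1 Ω
I = V / R_total = 117 / 915.1 = 0.1279 A
Voltage across the parallel pair: V_p = I × R_p = 0.1279 × 32.05 = 4.099 V
R3 is across V_p, so use P = V²/R for that branch.
P_R3 = (4.099)² / 180 = 0.09332 W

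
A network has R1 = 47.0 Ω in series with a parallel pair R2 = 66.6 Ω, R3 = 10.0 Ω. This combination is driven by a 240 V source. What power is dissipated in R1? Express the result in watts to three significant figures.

Replace R2 and R3 with their parallel equivalent so the circuit becomes R1 in series with R_p.
R_p = (66.6×10.0)/(66.6+10.0) = 8.695 Ω
R_total = 47.0 + 8.695 = 55.69 Ω
I = V / R_total = 240 / 55.69 = 4.309 A
R1 is in the main series path, so its power is I²R1.
P_R1 = (4.309)² × 47.0 = 872.8 W

873 W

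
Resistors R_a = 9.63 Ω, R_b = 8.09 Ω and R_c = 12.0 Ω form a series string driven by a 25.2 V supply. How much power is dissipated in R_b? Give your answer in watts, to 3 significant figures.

5.82 W

The current is common to all series resistors; compute it, then apply P = I²R for the target.
R_total = 9.63 + 8.09 + 12.0 = 29.72 Ω
I = V / R_total = 25.2 / 29.72 = 0.8479 A
P_R_b = I² × R_b = (0.8479)² × 8.09 = 5.816 W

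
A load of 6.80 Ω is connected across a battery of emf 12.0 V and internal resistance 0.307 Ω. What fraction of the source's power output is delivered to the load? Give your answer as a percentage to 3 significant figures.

95.7 %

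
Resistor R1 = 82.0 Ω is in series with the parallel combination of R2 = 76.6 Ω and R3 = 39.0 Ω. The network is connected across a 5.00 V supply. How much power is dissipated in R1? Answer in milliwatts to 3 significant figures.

Reduce the parallel pair to R_p first; the network is then a simple series string.
R_p = (76.6×39.0)/(76.6+39.0) = 25.84 Ω
R_total = 82.0 + 25.84 = 107.8 Ω
I = V / R_total = 5.00 / 107.8 = 0.04636 A
The full supply current passes through R1: P = I²R.
P_R1 = (0.04636)² × 82.0 = 0.1763 W

176 mW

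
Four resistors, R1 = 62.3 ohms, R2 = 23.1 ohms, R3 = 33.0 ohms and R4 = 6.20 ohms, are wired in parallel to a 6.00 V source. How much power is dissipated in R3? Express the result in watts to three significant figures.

Each parallel branch sees the full supply voltage, so P = V²/R applies directly to the target branch.
P_R3 = V² / R3 = (6.00)² / 33.0 Ω = 1.091 W

1.09 W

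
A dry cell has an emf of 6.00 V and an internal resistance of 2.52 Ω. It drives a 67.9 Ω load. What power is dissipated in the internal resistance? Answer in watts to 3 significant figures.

0.0183 W

The internal resistance carries the same current as the load; P_int = I²r.
I = ε / (r + R) = 6.00 / (2.52 + 67.9) = 0.08520 A
P_int = I² r = (0.08520)² × 2.52 = 0.01829 W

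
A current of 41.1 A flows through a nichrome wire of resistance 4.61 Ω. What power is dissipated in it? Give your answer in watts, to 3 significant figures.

7790 W

The current through and the resistance of the element are both given; use P = I²R.
P = (41.10 A)² × 4.61 Ω = 7787 W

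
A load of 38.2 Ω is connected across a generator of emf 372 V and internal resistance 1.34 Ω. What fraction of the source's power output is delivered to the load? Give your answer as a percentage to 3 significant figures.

96.6 %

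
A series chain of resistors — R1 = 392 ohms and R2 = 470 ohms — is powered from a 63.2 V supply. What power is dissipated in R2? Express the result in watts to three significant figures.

2.53 W

In a series string the same current flows through every resistor — find that current, then P = I²R for the one we want.
R_total = 392 + 470 = 862.0 Ω
I = V / R_total = 63.2 / 862.0 = 0.07332 A
P_R2 = I² × R2 = (0.07332)² × 470 = 2.526 W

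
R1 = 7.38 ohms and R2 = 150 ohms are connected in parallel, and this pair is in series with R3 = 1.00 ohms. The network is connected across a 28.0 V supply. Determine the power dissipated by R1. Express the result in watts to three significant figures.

81.4 W

Collapse the R1‖R2 pair into one equivalent R_p; then R_p and R3 form a series string.
R_p = (7.38×150)/(7.38+150) = 7.034 Ω
R_total = R_p + 1.00 = 7.034 + 1.00 = 8.034 Ω
I = V / R_total = 28.0 / 8.034 = 3.485 A
Voltage across the parallel pair: V_p = I × R_p = 3.485 × 7.034 = 24.51 V
R1 sits across V_p; its power is V_p²/R.
P_R1 = (24.51)² / 7.38 = 81.43 W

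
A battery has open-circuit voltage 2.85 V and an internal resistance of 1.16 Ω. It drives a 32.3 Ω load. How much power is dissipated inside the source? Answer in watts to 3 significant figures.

0.00842 W

The internal resistance carries the same current as the load; P_int = I²r.
I = ε / (r + R) = 2.85 / (1.16 + 32.3) = 0.08518 A
P_int = I² r = (0.08518)² × 1.16 = 0.008416 W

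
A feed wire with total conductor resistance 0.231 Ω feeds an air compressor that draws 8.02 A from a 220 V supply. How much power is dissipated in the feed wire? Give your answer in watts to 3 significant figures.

The feed wire and load are in series, so the same current flows in both; the loss is I²R_line.
The feed wire carries the full 8.02 A.
P_line = I² R_line = (8.020)² × 0.231 = 14.86 W

14.9 W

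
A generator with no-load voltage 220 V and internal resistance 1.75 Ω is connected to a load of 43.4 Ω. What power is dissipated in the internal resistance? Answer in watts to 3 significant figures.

41.5 W

Internal loss is I²r, with I set by the total series resistance r+R.
I = ε / (r + R) = 220 / (1.75 + 43.4) = 4.873 A
P_int = I² r = (4.873)² × 1.75 = 41.55 W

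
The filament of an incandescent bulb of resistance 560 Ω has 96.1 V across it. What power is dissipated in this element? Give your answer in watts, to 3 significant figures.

16.5 W

Voltage and resistance are given, so P = V²/R is the one-step route.
P = (96.1 V)² / 560 Ω = 16.49 W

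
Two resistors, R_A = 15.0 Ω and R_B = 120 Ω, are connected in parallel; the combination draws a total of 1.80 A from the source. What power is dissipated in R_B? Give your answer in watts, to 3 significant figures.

4.80 W

We need the common branch voltage; get it from I_total × R_eq, then P = V²/R for the branch.
1/R_eq = 1/15.0 + 1/120 ⇒ R_eq = 13.33 Ω
V = I_total × R_eq = 1.800 × 13.33 = 24.00 V
P_R_B = V² / R_B = (24.00)² / 120 = 4.800 W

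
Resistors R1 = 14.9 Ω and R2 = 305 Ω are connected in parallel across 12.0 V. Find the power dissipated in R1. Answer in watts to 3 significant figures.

9.66 W

Every branch has 12.0 V across it, so for R1 the power is simply V²/R.
P_R1 = V² / R1 = (12.0)² / 14.9 Ω = 9.664 W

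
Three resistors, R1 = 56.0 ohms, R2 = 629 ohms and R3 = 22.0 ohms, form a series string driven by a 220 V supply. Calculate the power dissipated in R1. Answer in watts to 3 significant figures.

In a series string the same current flows through every resistor — find that current, then P = I²R for the one we want.
R_total = 56.0 + 629 + 22.0 = 707.0 Ω
I = V / R_total = 220 / 707.0 = 0.3112 A
P_R1 = I² × R1 = (0.3112)² × 56.0 = 5.422 W

5.42 W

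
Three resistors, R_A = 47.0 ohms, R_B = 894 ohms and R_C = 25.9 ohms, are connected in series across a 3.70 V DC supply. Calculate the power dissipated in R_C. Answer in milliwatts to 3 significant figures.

0.379 mW

In a series string the same current flows through every resistor — find that current, then P = I²R for the one we want.
R_total = 47.0 + 894 + 25.9 = 966.9 Ω
I = V / R_total = 3.70 / 966.9 = 0.003827 A
P_R_C = I² × R_C = (0.003827)² × 25.9 = 0.0003793 W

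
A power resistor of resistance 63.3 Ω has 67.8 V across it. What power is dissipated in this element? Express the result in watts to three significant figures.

72.6 W

With V across and R both known, P = V²/R gives the dissipation directly.
P = (67.8 V)² / 63.3 Ω = 72.62 W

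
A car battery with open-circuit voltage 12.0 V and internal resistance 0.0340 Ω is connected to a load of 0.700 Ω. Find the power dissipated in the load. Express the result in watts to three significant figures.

Find the circuit current first, then P = I²R for the load (series elements share I).
I = ε / (r + R) = 12.0 / (0.0340 + 0.700) = 16.35 A
P_load = I² R = (16.35)² × 0.700 = 187.1 W

187 W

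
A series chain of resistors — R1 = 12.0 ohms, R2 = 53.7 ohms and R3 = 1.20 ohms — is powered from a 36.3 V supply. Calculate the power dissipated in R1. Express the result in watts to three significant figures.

3.53 W

Since the resistors are in series they all carry the loop current I = V/R_total; the power in any one is I²R.
R_total = 12.0 + 53.7 + 1.20 = 66.90 Ω
I = V / R_total = 36.3 / 66.90 = 0.5426 A
P_R1 = I² × R1 = (0.5426)² × 12.0 = 3.533 W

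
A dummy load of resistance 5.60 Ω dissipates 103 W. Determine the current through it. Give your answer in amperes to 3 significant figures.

From P = V I = I²R = V²/R, with the two given quantities we get I = √(P / R).
I = √(103 / 5.60) = 4.289 A

4.29 A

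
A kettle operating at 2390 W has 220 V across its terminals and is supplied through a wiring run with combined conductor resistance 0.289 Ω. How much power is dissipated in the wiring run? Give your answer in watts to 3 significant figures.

34.1 W

Only the current and the line resistance are needed for the I²R loss.
I = P / V = 2390 / 220 = 10.86 A through the wiring run.
P_line = I² R_line = (10.86)² × 0.289 = 34.11 W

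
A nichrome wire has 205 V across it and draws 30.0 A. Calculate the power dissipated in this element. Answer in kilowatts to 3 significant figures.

Since both terminal voltage and current are stated, P = V I gives the power in one step.
P = 205 V × 30.00 A = 6150 W

6.15 kW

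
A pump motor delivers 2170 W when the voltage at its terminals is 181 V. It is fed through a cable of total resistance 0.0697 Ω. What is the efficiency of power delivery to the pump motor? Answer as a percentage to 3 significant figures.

99.5 %

I = P / V = 2170 / 181 = 11.99 A through the cable.
P_line = I² R_line = (11.99)² × 0.0697 = 10.02 W
P_source = P_load + P_line = 2170 + 10.02 = 2180 W
η = P_load / P_source = 2170 / 2180 = 0.9954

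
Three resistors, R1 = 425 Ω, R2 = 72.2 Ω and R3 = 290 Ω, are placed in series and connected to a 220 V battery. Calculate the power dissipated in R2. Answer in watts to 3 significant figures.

Series elements share the same current, so find I first, then use P = I²R.
R_total = 425 + 72.2 + 290 = 787.2 Ω
I = V / R_total = 220 / 787.2 = 0.2795 A
P_R2 = I² × R2 = (0.2795)² × 72.2 = 5.639 W

5.64 W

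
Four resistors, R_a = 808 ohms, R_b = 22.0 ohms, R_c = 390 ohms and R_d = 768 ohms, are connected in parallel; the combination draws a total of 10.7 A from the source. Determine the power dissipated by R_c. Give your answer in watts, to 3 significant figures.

We need the common branch voltage; get it from I_total × R_eq, then P = V²/R for the branch.
1/R_eq = 1/808 + 1/22.0 + 1/390 + 1/768 ⇒ R_eq = 19.78 Ω
V = I_total × R_eq = 10.70 × 19.78 = 211.6 V
P_R_c = V² / R_c = (211.6)² / 390 = 114.8 W

115 W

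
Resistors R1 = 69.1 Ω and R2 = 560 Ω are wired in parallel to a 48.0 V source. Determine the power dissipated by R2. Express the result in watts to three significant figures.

The supply voltage appears across each parallel branch — just use P = V²/R2.
P_R2 = V² / R2 = (48.0)² / 560 Ω = 4.114 W

4.11 W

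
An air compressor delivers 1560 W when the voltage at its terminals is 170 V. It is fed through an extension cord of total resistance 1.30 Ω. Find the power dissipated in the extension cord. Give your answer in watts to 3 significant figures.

109 W

Line loss is just I²R for the cable — we know both I and R_line directly.
I = P / V = 1560 / 170 = 9.176 A through the extension cord.
P_line = I² R_line = (9.176)² × 1.30 = 109.5 W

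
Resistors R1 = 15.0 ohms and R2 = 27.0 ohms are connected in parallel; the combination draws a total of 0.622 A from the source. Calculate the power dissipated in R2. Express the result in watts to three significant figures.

1.33 W

The branches share the same voltage, but only the total current is given — find V from the equivalent resistance first.
1/R_eq = 1/15.0 + 1/27.0 ⇒ R_eq = 9.643 Ω
V = I_total × R_eq = 0.6220 × 9.643 = 5.998 V
P_R2 = V² / R2 = (5.998)² / 27.0 = 1.332 W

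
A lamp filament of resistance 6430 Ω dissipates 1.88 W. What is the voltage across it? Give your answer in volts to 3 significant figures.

110 V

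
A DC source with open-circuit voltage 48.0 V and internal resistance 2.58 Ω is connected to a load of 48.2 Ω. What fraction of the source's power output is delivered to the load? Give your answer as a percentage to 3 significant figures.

η = P_load/(P_load+P_int) = I²R/(I²R+I²r) = R/(R+r) — the I² cancels for series elements.
η = R / (R + r) = 48.2 / (48.2 + 2.58) = 0.9492

94.9 %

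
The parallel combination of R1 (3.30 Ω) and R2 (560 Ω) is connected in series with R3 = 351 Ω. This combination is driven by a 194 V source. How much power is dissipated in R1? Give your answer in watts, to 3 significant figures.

Collapse the R1‖R2 pair into one equivalent R_p; then R_p and R3 form a series string.
R_p = (3.30×560)/(3.30+560) = 3.281 Ω
R_total = R_p + 351 = 3.281 + 351 = 354.3 Ω
I = V / R_total = 194 / 354.3 = 0.5476 A
Voltage across the parallel pair: V_p = I × R_p = 0.5476 × 3.281 = 1.796 V
R1 has V_p across it, so P = V_p²/R1.
P_R1 = (1.796)² / 3.30 = 0.9780 W

0.978 W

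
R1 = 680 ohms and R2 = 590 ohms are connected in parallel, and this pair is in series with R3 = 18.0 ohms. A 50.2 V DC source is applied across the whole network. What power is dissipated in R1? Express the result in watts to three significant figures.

Collapse the R1‖R2 pair into one equivalent R_p; then R_p and R3 form a series string.
R_p = (680×590)/(680+590) = 315.9 Ω
R_total = R_p + 18.0 = 315.9 + 18.0 = 333.9 Ω
I = V / R_total = 50.2 / 333.9 = 0.1503 A
Voltage across the parallel pair: V_p = I × R_p = 0.1503 × 315.9 = 47.49 V
Use P = V²/R for R1 with V = V_p.
P_R1 = (47.49)² / 680 = 3.317 W

3.32 W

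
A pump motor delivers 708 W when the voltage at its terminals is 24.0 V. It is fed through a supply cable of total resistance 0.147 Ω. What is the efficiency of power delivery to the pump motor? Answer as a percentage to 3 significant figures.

I = P / V = 708 / 24.0 = 29.50 A through the supply cable.
P_line = I² R_line = (29.50)² × 0.147 = 127.9 W
P_source = P_load + P_line = 708.0 + 127.9 = 835.9 W
η = P_load / P_source = 708.0 / 835.9 = 0.8470

84.7 %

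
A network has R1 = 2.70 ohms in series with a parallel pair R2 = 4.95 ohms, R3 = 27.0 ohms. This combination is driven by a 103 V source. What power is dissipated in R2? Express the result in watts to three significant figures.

792 W

Collapse R2‖R3 to a single equivalent, reducing the network to two series elements.
R_p = (4.95×27.0)/(4.95+27.0) = 4.183 Ω
R_total = 2.70 + 4.183 = 6.883 Ω
I = V / R_total = 103 / 6.883 = 14.96 A
Voltage across the parallel pair: V_p = I × R_p = 14.96 × 4.183 = 62.60 V
With V_p across R2, its power is V_p²/R2.
P_R2 = (62.60)² / 4.95 = 791.6 W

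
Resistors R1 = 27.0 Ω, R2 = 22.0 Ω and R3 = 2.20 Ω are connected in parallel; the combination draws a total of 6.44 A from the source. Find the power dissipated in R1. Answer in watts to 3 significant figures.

5.33 W

Only the total current is stated, so first find the parallel equivalent to get the voltage across the combination.
1/R_eq = 1/27.0 + 1/22.0 + 1/2.20 ⇒ R_eq = 1.862 Ω
V = I_total × R_eq = 6.440 × 1.862 = 11.99 V
P_R1 = V² / R1 = (11.99)² / 27.0 = 5.326 W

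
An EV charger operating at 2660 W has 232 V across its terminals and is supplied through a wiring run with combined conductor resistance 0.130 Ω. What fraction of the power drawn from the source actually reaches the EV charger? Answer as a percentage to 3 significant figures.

99.4 %

I = P / V = 2660 / 232 = 11.47 A through the wiring run.
P_line = I² R_line = (11.47)² × 0.130 = 17.09 W
P_source = P_load + P_line = 2660 + 17.09 = 2677 W
η = P_load / P_source = 2660 / 2677 = 0.9936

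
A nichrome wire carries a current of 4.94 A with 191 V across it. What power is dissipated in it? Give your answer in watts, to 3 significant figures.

944 W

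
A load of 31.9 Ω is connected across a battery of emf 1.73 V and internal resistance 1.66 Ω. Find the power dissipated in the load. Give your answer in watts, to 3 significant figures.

The internal resistance and the load are in series, so the same I flows through both; get I from ε/(r+R), then I²R for the load.
I = ε / (r + R) = 1.73 / (1.66 + 31.9) = 0.05155 A
P_load = I² R = (0.05155)² × 31.9 = 0.08477 W

0.0848 W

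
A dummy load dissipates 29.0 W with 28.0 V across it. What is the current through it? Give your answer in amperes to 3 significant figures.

1.04 A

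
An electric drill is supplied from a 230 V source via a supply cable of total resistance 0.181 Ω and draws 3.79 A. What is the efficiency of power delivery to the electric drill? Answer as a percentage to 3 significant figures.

The supply cable carries the full 3.79 A.
P_line = I² R_line = (3.790)² × 0.181 = 2.600 W
P_source = V I = 230 × 3.790 = 871.7 W; P_load = 869.1 W
η = P_load / P_source = 869.1 / 871.7 = 0.9970

99.7 %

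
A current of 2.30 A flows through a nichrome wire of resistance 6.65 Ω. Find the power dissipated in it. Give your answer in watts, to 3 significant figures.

35.2 W

With I and R stated, P = I²R applies in one step.
P = (2.300 A)² × 6.65 Ω = 35.18 W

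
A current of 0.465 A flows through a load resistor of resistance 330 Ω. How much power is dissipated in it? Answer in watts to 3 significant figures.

71.4 W

The current through and the resistance of the element are both given; use P = I²R.
P = (0.4650 A)² × 330 Ω = 71.35 W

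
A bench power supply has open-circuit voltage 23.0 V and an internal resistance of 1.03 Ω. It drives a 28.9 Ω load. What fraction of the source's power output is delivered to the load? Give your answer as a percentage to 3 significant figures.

η = P_load/(P_load+P_int) = I²R/(I²R+I²r) = R/(R+r) — the I² cancels for series elements.
η = R / (R + r) = 28.9 / (28.9 + 1.03) = 0.9656

96.6 %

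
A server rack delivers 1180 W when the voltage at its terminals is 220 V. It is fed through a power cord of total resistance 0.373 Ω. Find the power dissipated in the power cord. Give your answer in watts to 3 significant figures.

10.7 W

The power cord and load are in series, so the same current flows in both; the loss is I²R_line.
I = P / V = 1180 / 220 = 5.364 A through the power cord.
P_line = I² R_line = (5.364)² × 0.373 = 10.73 W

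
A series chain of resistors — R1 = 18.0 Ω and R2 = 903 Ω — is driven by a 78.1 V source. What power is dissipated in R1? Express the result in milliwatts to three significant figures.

Since the resistors are in series they all carry the loop current I = V/R_total; the power in any one is I²R.
R_total = 18.0 + 903 = 921.0 Ω
I = V / R_total = 78.1 / 921.0 = 0.08480 A
P_R1 = I² × R1 = (0.08480)² × 18.0 = 0.1294 W

129 mW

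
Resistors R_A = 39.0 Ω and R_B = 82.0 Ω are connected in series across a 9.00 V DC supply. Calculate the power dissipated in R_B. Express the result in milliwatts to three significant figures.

In a series string the same current flows through every resistor — find that current, then P = I²R for the one we want.
R_total = 39.0 + 82.0 = 121.0 Ω
I = V / R_total = 9.00 / 121.0 = 0.07438 A
P_R_B = I² × R_B = (0.07438)² × 82.0 = 0.4537 W

454 mW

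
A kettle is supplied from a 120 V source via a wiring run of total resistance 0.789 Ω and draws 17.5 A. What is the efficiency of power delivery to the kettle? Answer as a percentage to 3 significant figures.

88.5 %

The wiring run carries the full 17.5 A.
P_line = I² R_line = (17.50)² × 0.789 = 241.6 W
P_source = V I = 120 × 17.50 = 2100 W; P_load = 1858 W
η = P_load / P_source = 1858 / 2100 = 0.8849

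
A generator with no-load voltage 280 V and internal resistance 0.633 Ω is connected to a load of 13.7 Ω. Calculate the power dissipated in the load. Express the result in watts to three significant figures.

Find the circuit current first, then P = I²R for the load (series elements share I).
I = ε / (r + R) = 280 / (0.633 + 13.7) = 19.54 A
P_load = I² R = (19.54)² × 13.7 = 5228 W

5230 W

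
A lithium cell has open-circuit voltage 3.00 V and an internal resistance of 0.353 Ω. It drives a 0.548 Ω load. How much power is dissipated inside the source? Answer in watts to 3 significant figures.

3.91 W

Internal loss is I²r, with I set by the total series resistance r+R.
I = ε / (r + R) = 3.00 / (0.353 + 0.548) = 3.330 A
P_int = I² r = (3.330)² × 0.353 = 3.914 W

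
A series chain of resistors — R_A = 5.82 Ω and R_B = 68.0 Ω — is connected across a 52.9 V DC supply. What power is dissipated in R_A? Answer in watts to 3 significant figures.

In a series string the same current flows through every resistor — find that current, then P = I²R for the one we want.
R_total = 5.82 + 68.0 = 73.82 Ω
I = V / R_total = 52.9 / 73.82 = 0.7166 A
P_R_A = I² × R_A = (0.7166)² × 5.82 = 2.989 W

2.99 W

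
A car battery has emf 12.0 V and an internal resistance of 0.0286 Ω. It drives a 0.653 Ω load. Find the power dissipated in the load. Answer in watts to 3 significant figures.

Find the circuit current first, then P = I²R for the load (series elements share I).
I = ε / (r + R) = 12.0 / (0.0286 + 0.653) = 17.61 A
P_load = I² R = (17.61)² × 0.653 = 202.4 W

202 W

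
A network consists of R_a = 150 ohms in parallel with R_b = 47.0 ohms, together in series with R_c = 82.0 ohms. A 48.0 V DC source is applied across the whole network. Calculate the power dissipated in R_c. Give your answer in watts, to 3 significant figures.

13.6 W

Collapse the R_a‖R_b pair into one equivalent R_p; then R_p and R_c form a series string.
R_p = (150×47.0)/(150+47.0) = 35.79 Ω
R_total = R_p + 82.0 = 35.79 + 82.0 = 117.8 Ω
I = V / R_total = 48.0 / 117.8 = 0.4075 A
R_c carries the full series current, so P = I²R.
P_R_c = (0.4075)² × 82.0 = 13.62 W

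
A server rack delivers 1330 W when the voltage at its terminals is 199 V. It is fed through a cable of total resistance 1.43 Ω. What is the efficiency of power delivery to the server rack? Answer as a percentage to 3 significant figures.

95.4 %

I = P / V = 1330 / 199 = 6.683 A through the cable.
P_line = I² R_line = (6.683)² × 1.43 = 63.88 W
P_source = P_load + P_line = 1330 + 63.88 = 1394 W
η = P_load / P_source = 1330 / 1394 = 0.9542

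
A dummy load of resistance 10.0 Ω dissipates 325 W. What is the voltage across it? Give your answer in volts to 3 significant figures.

Rearranging the power relation for the two known quantities gives V = √(P R).
V = √(325 × 10.0) = 57.01 V

57.0 V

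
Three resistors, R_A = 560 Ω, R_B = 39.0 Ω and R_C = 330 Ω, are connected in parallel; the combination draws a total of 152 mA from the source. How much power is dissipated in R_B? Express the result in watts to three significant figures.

0.639 W

We need the common branch voltage; get it from I_total × R_eq, then P = V²/R for the branch.
1/R_eq = 1/560 + 1/39.0 + 1/330 ⇒ R_eq = 32.83 Ω
V = I_total × R_eq = 0.1520 × 32.83 = 4.991 V
P_R_B = V² / R_B = (4.991)² / 39.0 = 0.6386 W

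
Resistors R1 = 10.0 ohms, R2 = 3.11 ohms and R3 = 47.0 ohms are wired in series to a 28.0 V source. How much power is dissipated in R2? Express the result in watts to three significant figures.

Every series element carries the same I. Get I from the total resistance, then P = I² × R2.
R_total = 10.0 + 3.11 + 47.0 = 60.11 Ω
I = V / R_total = 28.0 / 60.11 = 0.4658 A
P_R2 = I² × R2 = (0.4658)² × 3.11 = 0.6748 W

0.675 W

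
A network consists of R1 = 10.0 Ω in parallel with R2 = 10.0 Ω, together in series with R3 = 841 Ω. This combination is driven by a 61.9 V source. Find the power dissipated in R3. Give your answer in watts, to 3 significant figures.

Collapse the R1‖R2 pair into one equivalent R_p; then R_p and R3 form a series string.
R_p = (10.0×10.0)/(10.0+10.0) = 5.000 Ω
R_total = R_p + 841 = 5.000 + 841 = 846.0 Ω
I = V / R_total = 61.9 / 846.0 = 0.07317 A
All the supply current flows through R3; use P = I²R3.
P_R3 = (0.07317)² × 841 = 4.502 W

4.50 W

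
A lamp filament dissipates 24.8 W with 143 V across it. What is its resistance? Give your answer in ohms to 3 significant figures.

Inverting the appropriate power form: R = V² / P.
R = (143)² / 24.8 = 824.6 Ω

825 Ω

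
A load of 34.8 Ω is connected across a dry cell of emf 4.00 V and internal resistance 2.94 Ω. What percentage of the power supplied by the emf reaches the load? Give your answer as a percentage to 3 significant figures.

92.2 %

Both r and R carry the same current, so the power split is just the resistance split: η = R/(R+r).
η = R / (R + r) = 34.8 / (34.8 + 2.94) = 0.9221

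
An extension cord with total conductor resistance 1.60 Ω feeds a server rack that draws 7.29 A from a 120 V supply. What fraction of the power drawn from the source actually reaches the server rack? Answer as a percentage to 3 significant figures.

The extension cord carries the full 7.29 A.
P_line = I² R_line = (7.290)² × 1.60 = 85.03 W
P_source = V I = 120 × 7.290 = 874.8 W; P_load = 789.8 W
η = P_load / P_source = 789.8 / 874.8 = 0.9028

90.3 %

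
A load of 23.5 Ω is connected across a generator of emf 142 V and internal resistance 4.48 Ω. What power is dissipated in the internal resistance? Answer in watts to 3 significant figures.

115 W

The internal resistance carries the same current as the load; P_int = I²r.
I = ε / (r + R) = 142 / (4.48 + 23.5) = 5.075 A
P_int = I² r = (5.075)² × 4.48 = 115.4 W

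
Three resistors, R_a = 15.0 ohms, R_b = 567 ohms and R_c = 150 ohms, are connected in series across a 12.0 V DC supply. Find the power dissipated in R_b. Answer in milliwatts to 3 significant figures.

152 mW

Every series element carries the same I. Get I from the total resistance, then P = I² × R_b.
R_total = 15.0 + 567 + 150 = 732.0 Ω
I = V / R_total = 12.0 / 732.0 = 0.01639 A
P_R_b = I² × R_b = (0.01639)² × 567 = 0.1524 W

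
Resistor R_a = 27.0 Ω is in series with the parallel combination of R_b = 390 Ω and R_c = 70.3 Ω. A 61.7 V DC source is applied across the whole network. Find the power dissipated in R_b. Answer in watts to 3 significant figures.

Replace R_b and R_c with their parallel equivalent so the circuit becomes R_a in series with R_p.
R_p = (390×70.3)/(390+70.3) = 59.56 Ω
R_total = 27.0 + 59.56 = 86.56 Ω
I = V / R_total = 61.7 / 86.56 = 0.7128 A
Voltage across the parallel pair: V_p = I × R_p = 0.7128 × 59.56 = 42.46 V
With V_p across R_b, its power is V_p²/R_b.
P_R_b = (42.46)² / 390 = 4.622 W

4.62 W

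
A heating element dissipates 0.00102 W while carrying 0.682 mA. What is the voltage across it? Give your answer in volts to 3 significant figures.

The two known quantities fix the third via V = P / I.
V = 0.00102 / 0.0006820 = 1.496 V

1.50 V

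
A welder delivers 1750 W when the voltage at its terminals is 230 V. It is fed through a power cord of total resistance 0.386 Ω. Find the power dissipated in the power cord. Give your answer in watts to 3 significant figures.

22.3 W

Line loss is just I²R for the cable — we know both I and R_line directly.
I = P / V = 1750 / 230 = 7.609 A through the power cord.
P_line = I² R_line = (7.609)² × 0.386 = 22.35 W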